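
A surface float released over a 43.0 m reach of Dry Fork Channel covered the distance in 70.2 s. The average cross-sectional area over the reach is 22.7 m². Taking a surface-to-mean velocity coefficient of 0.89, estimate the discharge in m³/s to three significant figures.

v_surface = L / t̄ = 43.0 / 70.2 = 0.6125 m/s
v_mean = 0.89 × 0.6125 = 0.5452 m/s
Q = A × v_mean = 22.7 × 0.5452 = 12.38 m³/s

12.4 m³/s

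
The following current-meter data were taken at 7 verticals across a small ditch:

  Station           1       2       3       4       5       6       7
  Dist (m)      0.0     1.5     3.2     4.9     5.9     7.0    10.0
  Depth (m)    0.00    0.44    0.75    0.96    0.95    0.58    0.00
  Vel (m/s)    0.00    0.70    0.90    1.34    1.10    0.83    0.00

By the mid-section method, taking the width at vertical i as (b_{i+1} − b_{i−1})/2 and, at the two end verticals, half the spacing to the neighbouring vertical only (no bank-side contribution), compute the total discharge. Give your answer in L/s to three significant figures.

5460 L/s

w_2 = (3.2 − 0.0)/2 = 1.6 m; q_2 = 0.70 × 0.44 × 1.6 = 0.4928 m³/s
w_3 = (4.9 − 1.5)/2 = 1.7 m; q_3 = 0.90 × 0.75 × 1.7 = 1.148 m³/s
w_4 = (5.9 − 3.2)/2 = 1.35 m; q_4 = 1.34 × 0.96 × 1.35 = 1.737 m³/s
w_5 = (7.0 − 4.9)/2 = 1.05 m; q_5 = 1.10 × 0.95 × 1.05 = 1.097 m³/s
w_6 = (10.0 − 5.9)/2 = 2.05 m; q_6 = 0.83 × 0.58 × 2.05 = 0.9869 m³/s
Stations 1, 7 contribute zero (depth or velocity is 0).
Q = Σ qᵢ = 5.461 m³/s
= 5.461 × 1000 = 5461 L/s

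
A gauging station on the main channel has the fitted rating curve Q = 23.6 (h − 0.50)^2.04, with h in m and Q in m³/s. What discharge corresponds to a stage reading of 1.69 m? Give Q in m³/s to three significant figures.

33.7 m³/s

Q = 23.6 × (1.69 − 0.50)^2.04 = 23.6 × 1.19^2.04 = 33.65 m³/s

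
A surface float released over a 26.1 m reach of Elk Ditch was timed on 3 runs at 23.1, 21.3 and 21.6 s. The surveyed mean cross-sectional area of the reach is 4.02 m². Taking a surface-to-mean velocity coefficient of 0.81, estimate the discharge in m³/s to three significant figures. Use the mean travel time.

t̄ = (23.1 + 21.3 + 21.6) / 3 = 22 s
v_surface = L / t̄ = 26.1 / 22 = 1.186 m/s
v_mean = 0.81 × 1.186 = 0.9610 m/s
Q = A × v_mean = 4.02 × 0.9610 = 3.863 m³/s

3.86 m³/s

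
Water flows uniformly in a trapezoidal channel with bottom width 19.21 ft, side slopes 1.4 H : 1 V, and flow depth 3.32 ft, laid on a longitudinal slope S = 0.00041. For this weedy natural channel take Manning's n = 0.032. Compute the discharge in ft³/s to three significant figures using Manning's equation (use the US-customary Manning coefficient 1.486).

A = (b + z·y)·y = (19.21 + 1.4×3.32)×3.32 = 79.21 ft²
P = b + 2y√(1+z²) = 19.21 + 2×3.32×√(1+1.4²) = 30.63 ft
R = A/P = 79.21/30.63 = 2.586 ft
Q = (1.486/n)·A·R^(2/3)·S^(1/2) = (1.486/0.032) × 79.21 × 2.586^(2/3) × 0.00041^(1/2) = 140.3 ft³/s

140 ft³/s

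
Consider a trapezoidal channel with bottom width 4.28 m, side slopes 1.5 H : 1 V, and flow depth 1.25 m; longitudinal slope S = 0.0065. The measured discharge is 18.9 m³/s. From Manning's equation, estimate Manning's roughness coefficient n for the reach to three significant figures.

A = (b + z·y)·y = (4.28 + 1.5×1.25)×1.25 = 7.694 m²
P = b + 2y√(1+z²) = 4.28 + 2×1.25×√(1+1.5²) = 8.787 m
R = A/P = 7.694/8.787 = 0.8756 m
n = (1/Q)·A·R^(2/3)·S^(1/2) = (1/18.9) × 7.694 × 0.9152 × 0.08062 = 0.03004

0.0300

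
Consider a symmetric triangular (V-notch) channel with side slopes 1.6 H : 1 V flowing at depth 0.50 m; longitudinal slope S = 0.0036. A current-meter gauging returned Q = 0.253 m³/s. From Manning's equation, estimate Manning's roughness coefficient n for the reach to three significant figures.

A = z·y² = 1.6×0.50² = 0.4000 m²
P = 2y√(1+z²) = 2×0.50×√(1+1.6²) = 1.887 m
R = A/P = 0.4000/1.887 = 0.2120 m
n = (1/Q)·A·R^(2/3)·S^(1/2) = (1/0.253) × 0.4000 × 0.3555 × 0.06000 = 0.03373

0.0337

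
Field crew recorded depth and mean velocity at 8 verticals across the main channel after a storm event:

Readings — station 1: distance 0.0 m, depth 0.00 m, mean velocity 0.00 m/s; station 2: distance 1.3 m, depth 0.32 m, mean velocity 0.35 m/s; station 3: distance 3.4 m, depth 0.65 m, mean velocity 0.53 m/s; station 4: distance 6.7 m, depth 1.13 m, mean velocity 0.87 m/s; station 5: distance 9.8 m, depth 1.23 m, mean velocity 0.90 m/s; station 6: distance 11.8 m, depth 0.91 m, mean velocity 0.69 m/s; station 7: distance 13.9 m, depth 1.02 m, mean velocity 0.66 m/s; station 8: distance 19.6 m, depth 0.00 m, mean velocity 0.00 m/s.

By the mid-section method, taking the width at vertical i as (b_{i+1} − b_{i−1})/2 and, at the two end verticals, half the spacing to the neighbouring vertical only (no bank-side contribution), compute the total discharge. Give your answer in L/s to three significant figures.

11000 L/s

w_2 = (3.4 − 0.0)/2 = 1.7 m; q_2 = 0.35 × 0.32 × 1.7 = 0.1904 m³/s
w_3 = (6.7 − 1.3)/2 = 2.7 m; q_3 = 0.53 × 0.65 × 2.7 = 0.9302 m³/s
w_4 = (9.8 − 3.4)/2 = 3.2 m; q_4 = 0.87 × 1.13 × 3.2 = 3.146 m³/s
w_5 = (11.8 − 6.7)/2 = 2.55 m; q_5 = 0.90 × 1.23 × 2.55 = 2.823 m³/s
w_6 = (13.9 − 9.8)/2 = 2.05 m; q_6 = 0.69 × 0.91 × 2.05 = 1.287 m³/s
w_7 = (19.6 − 11.8)/2 = 3.9 m; q_7 = 0.66 × 1.02 × 3.9 = 2.625 m³/s
Stations 1, 8 contribute zero (depth or velocity is 0).
Q = Σ qᵢ = 11.00 m³/s
= 11.00 × 1000 = 11000 L/s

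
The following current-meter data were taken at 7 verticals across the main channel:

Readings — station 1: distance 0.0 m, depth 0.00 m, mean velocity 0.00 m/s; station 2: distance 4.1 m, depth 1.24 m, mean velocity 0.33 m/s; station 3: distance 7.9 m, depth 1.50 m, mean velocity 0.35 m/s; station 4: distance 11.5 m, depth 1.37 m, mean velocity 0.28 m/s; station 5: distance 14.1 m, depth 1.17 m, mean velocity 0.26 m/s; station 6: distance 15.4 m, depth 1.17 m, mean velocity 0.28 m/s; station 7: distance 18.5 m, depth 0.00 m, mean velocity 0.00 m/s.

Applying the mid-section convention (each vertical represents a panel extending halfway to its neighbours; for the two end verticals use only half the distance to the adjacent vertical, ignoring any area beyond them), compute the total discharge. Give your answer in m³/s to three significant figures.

6.06 m³/s

w_2 = (7.9 − 0.0)/2 = 3.95 m; q_2 = 0.33 × 1.24 × 3.95 = 1.616 m³/s
w_3 = (11.5 − 4.1)/2 = 3.7 m; q_3 = 0.35 × 1.50 × 3.7 = 1.943 m³/s
w_4 = (14.1 − 7.9)/2 = 3.1 m; q_4 = 0.28 × 1.37 × 3.1 = 1.189 m³/s
w_5 = (15.4 − 11.5)/2 = 1.95 m; q_5 = 0.26 × 1.17 × 1.95 = 0.5932 m³/s
w_6 = (18.5 − 14.1)/2 = 2.2 m; q_6 = 0.28 × 1.17 × 2.2 = 0.7207 m³/s
Stations 1, 7 contribute zero (depth or velocity is 0).
Q = Σ qᵢ = 6.062 m³/s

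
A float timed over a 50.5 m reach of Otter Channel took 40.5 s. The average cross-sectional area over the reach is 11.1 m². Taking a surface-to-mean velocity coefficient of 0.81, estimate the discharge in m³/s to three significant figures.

11.2 m³/s

v_surface = L / t̄ = 50.5 / 40.5 = 1.247 m/s
v_mean = 0.81 × 1.247 = 1.010 m/s
Q = A × v_mean = 11.1 × 1.010 = 11.21 m³/s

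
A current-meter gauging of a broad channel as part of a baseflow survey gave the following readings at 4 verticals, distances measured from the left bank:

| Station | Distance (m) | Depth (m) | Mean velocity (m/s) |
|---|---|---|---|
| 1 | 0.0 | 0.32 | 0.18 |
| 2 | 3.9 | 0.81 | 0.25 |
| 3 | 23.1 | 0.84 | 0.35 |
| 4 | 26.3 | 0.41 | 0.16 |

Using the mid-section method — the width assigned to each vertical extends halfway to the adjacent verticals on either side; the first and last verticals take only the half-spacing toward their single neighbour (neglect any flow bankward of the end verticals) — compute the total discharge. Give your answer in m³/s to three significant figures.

5.85 m³/s

w_1 = (3.9 − 0.0)/2 = 1.95 m; q_1 = 0.18 × 0.32 × 1.95 = 0.1123 m³/s
w_2 = (23.1 − 0.0)/2 = 11.55 m; q_2 = 0.25 × 0.81 × 11.55 = 2.339 m³/s
w_3 = (26.3 − 3.9)/2 = 11.2 m; q_3 = 0.35 × 0.84 × 11.2 = 3.293 m³/s
w_4 = (26.3 − 23.1)/2 = 1.6 m; q_4 = 0.16 × 0.41 × 1.6 = 0.1050 m³/s
Q = Σ qᵢ = 5.849 m³/s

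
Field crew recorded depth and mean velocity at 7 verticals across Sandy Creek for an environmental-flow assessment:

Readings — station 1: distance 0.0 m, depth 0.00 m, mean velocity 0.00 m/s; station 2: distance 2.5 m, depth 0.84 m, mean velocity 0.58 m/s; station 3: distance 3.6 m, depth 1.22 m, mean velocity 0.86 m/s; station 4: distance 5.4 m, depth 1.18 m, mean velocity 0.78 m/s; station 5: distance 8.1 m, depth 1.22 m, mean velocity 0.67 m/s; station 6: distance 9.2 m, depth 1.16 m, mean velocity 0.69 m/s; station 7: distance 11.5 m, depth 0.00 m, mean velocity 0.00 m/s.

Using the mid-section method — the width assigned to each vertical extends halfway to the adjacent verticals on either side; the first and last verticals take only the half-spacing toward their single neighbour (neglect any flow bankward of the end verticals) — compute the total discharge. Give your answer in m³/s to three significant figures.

w_2 = (3.6 − 0.0)/2 = 1.8 m; q_2 = 0.58 × 0.84 × 1.8 = 0.8770 m³/s
w_3 = (5.4 − 2.5)/2 = 1.45 m; q_3 = 0.86 × 1.22 × 1.45 = 1.521 m³/s
w_4 = (8.1 − 3.6)/2 = 2.25 m; q_4 = 0.78 × 1.18 × 2.25 = 2.071 m³/s
w_5 = (9.2 − 5.4)/2 = 1.9 m; q_5 = 0.67 × 1.22 × 1.9 = 1.553 m³/s
w_6 = (11.5 − 8.1)/2 = 1.7 m; q_6 = 0.69 × 1.16 × 1.7 = 1.361 m³/s
Stations 1, 7 contribute zero (depth or velocity is 0).
Q = Σ qᵢ = 7.383 m³/s

7.38 m³/s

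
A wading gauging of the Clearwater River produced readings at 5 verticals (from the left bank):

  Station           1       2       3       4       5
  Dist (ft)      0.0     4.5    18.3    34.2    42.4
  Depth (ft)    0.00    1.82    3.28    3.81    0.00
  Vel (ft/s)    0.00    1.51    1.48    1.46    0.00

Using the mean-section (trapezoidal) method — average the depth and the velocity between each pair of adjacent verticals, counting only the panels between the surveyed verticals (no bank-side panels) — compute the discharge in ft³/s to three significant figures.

Panel 1-2: Δb = 4.5 ft, d̄ = (0.00+1.82)/2 = 0.91, v̄ = (0.00+1.51)/2 = 0.755 → q = 4.5×0.91×0.755 = 3.092 ft³/s
Panel 2-3: Δb = 13.8 ft, d̄ = (1.82+3.28)/2 = 2.55, v̄ = (1.51+1.48)/2 = 1.495 → q = 13.8×2.55×1.495 = 52.61 ft³/s
Panel 3-4: Δb = 15.9 ft, d̄ = (3.28+3.81)/2 = 3.545, v̄ = (1.48+1.46)/2 = 1.47 → q = 15.9×3.545×1.47 = 82.86 ft³/s
Panel 4-5: Δb = 8.2 ft, d̄ = (3.81+0.00)/2 = 1.905, v̄ = (1.46+0.00)/2 = 0.73 → q = 8.2×1.905×0.73 = 11.40 ft³/s
Q = Σ q = 150.0 ft³/s

150 ft³/s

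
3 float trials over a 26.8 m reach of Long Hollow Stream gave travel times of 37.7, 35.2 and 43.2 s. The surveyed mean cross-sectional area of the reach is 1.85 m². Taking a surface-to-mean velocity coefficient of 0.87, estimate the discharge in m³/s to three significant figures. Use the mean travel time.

t̄ = (37.7 + 35.2 + 43.2) / 3 = 38.7 s
v_surface = L / t̄ = 26.8 / 38.7 = 0.6925 m/s
v_mean = 0.87 × 0.6925 = 0.6025 m/s
Q = A × v_mean = 1.85 × 0.6025 = 1.115 m³/s

1.11 m³/s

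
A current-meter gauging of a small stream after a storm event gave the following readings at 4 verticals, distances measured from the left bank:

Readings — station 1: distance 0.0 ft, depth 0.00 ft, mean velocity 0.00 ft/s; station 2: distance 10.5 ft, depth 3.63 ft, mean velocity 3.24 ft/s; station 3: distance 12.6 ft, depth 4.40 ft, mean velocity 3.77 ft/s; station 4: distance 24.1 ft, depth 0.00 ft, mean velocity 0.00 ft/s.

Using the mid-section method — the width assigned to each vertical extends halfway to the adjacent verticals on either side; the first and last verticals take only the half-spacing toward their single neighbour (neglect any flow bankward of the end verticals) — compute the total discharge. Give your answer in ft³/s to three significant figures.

w_2 = (12.6 − 0.0)/2 = 6.3 ft; q_2 = 3.24 × 3.63 × 6.3 = 74.10 ft³/s
w_3 = (24.1 − 10.5)/2 = 6.8 ft; q_3 = 3.77 × 4.40 × 6.8 = 112.8 ft³/s
Stations 1, 4 contribute zero (depth or velocity is 0).
Q = Σ qᵢ = 186.9 ft³/s

187 ft³/s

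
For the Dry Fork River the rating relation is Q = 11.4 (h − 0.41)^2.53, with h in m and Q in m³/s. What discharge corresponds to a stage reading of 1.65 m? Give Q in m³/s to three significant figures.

19.6 m³/s

Q = 11.4 × (1.65 − 0.41)^2.53 = 11.4 × 1.24^2.53 = 19.65 m³/s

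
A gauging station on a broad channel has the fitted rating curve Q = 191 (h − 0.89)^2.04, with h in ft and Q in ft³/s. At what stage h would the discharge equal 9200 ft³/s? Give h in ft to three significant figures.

7.57 ft

h − h₀ = (Q/C)^(1/b) = (9200/191)^(1/2.04) = 6.682 ft
h = 0.89 + 6.682 = 7.572 ft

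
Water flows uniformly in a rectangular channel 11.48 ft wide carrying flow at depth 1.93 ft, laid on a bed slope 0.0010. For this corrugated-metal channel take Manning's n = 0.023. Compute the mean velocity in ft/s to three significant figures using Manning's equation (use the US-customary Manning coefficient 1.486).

A = b·y = 11.48 × 1.93 = 22.16 ft²
P = b + 2y = 11.48 + 2×1.93 = 15.34 ft
R = A/P = 22.16/15.34 = 1.444 ft
Q = (1.486/n)·A·R^(2/3)·S^(1/2) = (1.486/0.023) × 22.16 × 1.444^(2/3) × 0.0010^(1/2) = 57.84 ft³/s
V = Q/A = 57.84/22.16 = 2.611 ft/s

2.61 ft/s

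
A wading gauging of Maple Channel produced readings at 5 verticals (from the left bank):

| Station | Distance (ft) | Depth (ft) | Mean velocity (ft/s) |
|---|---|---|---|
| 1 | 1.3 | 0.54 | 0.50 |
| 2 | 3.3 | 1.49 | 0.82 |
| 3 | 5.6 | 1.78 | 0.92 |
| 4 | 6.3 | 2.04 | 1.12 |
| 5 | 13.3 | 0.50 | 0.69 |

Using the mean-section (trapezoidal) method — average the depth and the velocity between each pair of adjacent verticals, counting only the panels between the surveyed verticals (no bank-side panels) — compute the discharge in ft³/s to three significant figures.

14.0 ft³/s

Panel 1-2: Δb = 2 ft, d̄ = (0.54+1.49)/2 = 1.015, v̄ = (0.50+0.82)/2 = 0.66 → q = 2×1.015×0.66 = 1.340 ft³/s
Panel 2-3: Δb = 2.3 ft, d̄ = (1.49+1.78)/2 = 1.635, v̄ = (0.82+0.92)/2 = 0.87 → q = 2.3×1.635×0.87 = 3.272 ft³/s
Panel 3-4: Δb = 0.7 ft, d̄ = (1.78+2.04)/2 = 1.91, v̄ = (0.92+1.12)/2 = 1.02 → q = 0.7×1.91×1.02 = 1.364 ft³/s
Panel 4-5: Δb = 7 ft, d̄ = (2.04+0.50)/2 = 1.27, v̄ = (1.12+0.69)/2 = 0.905 → q = 7×1.27×0.905 = 8.045 ft³/s
Q = Σ q = 14.02 ft³/s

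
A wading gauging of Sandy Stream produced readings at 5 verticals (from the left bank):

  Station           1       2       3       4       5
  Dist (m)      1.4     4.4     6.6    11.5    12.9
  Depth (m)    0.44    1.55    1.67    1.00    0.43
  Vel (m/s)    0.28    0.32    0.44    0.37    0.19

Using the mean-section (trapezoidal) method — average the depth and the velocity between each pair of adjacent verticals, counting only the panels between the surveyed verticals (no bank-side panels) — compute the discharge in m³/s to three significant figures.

Panel 1-2: Δb = 3 m, d̄ = (0.44+1.55)/2 = 0.995, v̄ = (0.28+0.32)/2 = 0.3 → q = 3×0.995×0.3 = 0.8955 m³/s
Panel 2-3: Δb = 2.2 m, d̄ = (1.55+1.67)/2 = 1.61, v̄ = (0.32+0.44)/2 = 0.38 → q = 2.2×1.61×0.38 = 1.346 m³/s
Panel 3-4: Δb = 4.9 m, d̄ = (1.67+1.00)/2 = 1.335, v̄ = (0.44+0.37)/2 = 0.405 → q = 4.9×1.335×0.405 = 2.649 m³/s
Panel 4-5: Δb = 1.4 m, d̄ = (1.00+0.43)/2 = 0.715, v̄ = (0.37+0.19)/2 = 0.28 → q = 1.4×0.715×0.28 = 0.2803 m³/s
Q = Σ q = 5.171 m³/s

5.17 m³/s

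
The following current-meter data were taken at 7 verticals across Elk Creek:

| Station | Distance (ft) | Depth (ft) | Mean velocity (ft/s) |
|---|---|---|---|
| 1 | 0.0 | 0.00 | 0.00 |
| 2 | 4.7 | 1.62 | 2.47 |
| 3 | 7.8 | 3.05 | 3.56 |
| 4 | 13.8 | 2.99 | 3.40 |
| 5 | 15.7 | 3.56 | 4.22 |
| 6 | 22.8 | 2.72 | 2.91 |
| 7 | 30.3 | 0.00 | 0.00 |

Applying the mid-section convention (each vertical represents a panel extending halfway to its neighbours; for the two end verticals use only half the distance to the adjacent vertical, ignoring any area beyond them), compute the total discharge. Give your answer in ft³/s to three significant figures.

w_2 = (7.8 − 0.0)/2 = 3.9 ft; q_2 = 2.47 × 1.62 × 3.9 = 15.61 ft³/s
w_3 = (13.8 − 4.7)/2 = 4.55 ft; q_3 = 3.56 × 3.05 × 4.55 = 49.40 ft³/s
w_4 = (15.7 − 7.8)/2 = 3.95 ft; q_4 = 3.40 × 2.99 × 3.95 = 40.16 ft³/s
w_5 = (22.8 − 13.8)/2 = 4.5 ft; q_5 = 4.22 × 3.56 × 4.5 = 67.60 ft³/s
w_6 = (30.3 − 15.7)/2 = 7.3 ft; q_6 = 2.91 × 2.72 × 7.3 = 57.78 ft³/s
Stations 1, 7 contribute zero (depth or velocity is 0).
Q = Σ qᵢ = 230.6 ft³/s

231 ft³/s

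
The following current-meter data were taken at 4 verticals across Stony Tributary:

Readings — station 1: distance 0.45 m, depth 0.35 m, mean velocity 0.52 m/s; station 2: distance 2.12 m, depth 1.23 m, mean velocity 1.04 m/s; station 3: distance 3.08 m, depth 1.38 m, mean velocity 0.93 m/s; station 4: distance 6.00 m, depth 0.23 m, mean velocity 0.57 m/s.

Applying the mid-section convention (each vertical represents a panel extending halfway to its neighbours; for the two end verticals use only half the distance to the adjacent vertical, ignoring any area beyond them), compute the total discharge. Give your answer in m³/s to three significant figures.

w_1 = (2.12 − 0.45)/2 = 0.835 m; q_1 = 0.52 × 0.35 × 0.835 = 0.1520 m³/s
w_2 = (3.08 − 0.45)/2 = 1.315 m; q_2 = 1.04 × 1.23 × 1.315 = 1.682 m³/s
w_3 = (6.00 − 2.12)/2 = 1.94 m; q_3 = 0.93 × 1.38 × 1.94 = 2.490 m³/s
w_4 = (6.00 − 3.08)/2 = 1.46 m; q_4 = 0.57 × 0.23 × 1.46 = 0.1914 m³/s
Q = Σ qᵢ = 4.515 m³/s

4.52 m³/s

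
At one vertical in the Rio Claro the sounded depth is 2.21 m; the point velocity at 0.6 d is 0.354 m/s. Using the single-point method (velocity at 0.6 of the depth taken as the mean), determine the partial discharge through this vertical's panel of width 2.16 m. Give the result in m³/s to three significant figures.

1.69 m³/s

v̄ = v₀.₆ = 0.354 m/s
q = v̄ × d × w = 0.3540 × 2.21 × 2.16 = 1.690 m³/s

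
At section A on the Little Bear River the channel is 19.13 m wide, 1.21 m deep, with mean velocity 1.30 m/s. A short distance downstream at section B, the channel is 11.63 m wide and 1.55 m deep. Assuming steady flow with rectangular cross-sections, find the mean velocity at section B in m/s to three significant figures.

Q = A₁V₁ = (19.13×1.21) × 1.30 = 30.09 m³/s
A₂ = 11.63 × 1.55 = 18.03 m²
V₂ = Q/A₂ = 30.09/18.03 = 1.669 m/s

1.67 m/s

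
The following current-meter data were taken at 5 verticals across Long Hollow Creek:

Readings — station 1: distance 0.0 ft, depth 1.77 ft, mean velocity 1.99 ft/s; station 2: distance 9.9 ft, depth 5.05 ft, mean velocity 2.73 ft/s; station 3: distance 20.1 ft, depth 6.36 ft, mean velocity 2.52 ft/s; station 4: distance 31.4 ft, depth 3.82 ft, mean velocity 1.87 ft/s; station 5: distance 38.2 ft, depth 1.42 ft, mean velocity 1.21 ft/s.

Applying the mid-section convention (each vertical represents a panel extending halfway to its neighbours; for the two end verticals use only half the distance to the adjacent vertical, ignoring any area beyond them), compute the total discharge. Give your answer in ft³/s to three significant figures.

w_1 = (9.9 − 0.0)/2 = 4.95 ft; q_1 = 1.99 × 1.77 × 4.95 = 17.44 ft³/s
w_2 = (20.1 − 0.0)/2 = 10.05 ft; q_2 = 2.73 × 5.05 × 10.05 = 138.6 ft³/s
w_3 = (31.4 − 9.9)/2 = 10.75 ft; q_3 = 2.52 × 6.36 × 10.75 = 172.3 ft³/s
w_4 = (38.2 − 20.1)/2 = 9.05 ft; q_4 = 1.87 × 3.82 × 9.05 = 64.65 ft³/s
w_5 = (38.2 − 31.4)/2 = 3.4 ft; q_5 = 1.21 × 1.42 × 3.4 = 5.842 ft³/s
Q = Σ qᵢ = 398.8 ft³/s

399 ft³/s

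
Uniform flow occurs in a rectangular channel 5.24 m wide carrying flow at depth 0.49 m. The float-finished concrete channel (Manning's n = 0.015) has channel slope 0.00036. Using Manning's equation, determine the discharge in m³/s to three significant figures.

1.80 m³/s

A = b·y = 5.24 × 0.49 = 2.568 m²
P = b + 2y = 5.24 + 2×0.49 = 6.220 m
R = A/P = 2.568/6.220 = 0.4128 m
Q = (1/n)·A·R^(2/3)·S^(1/2) = (1/0.015) × 2.568 × 0.4128^(2/3) × 0.00036^(1/2) = 1.801 m³/s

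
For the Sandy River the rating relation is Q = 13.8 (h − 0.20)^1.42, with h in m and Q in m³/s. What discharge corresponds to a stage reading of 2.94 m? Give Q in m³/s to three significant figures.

57.7 m³/s

Q = 13.8 × (2.94 − 0.20)^1.42 = 13.8 × 2.74^1.42 = 57.74 m³/s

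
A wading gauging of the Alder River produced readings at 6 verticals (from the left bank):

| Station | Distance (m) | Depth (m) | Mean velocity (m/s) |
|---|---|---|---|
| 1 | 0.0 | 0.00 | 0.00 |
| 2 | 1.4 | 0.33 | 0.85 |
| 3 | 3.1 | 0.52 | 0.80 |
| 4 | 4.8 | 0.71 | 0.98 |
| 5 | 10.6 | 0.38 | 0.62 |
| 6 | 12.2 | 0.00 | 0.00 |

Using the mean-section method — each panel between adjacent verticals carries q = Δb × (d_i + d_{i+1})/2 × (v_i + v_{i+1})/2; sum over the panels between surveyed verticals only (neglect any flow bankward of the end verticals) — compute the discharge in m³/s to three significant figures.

Panel 1-2: Δb = 1.4 m, d̄ = (0.00+0.33)/2 = 0.165, v̄ = (0.00+0.85)/2 = 0.425 → q = 1.4×0.165×0.425 = 0.09818 m³/s
Panel 2-3: Δb = 1.7 m, d̄ = (0.33+0.52)/2 = 0.425, v̄ = (0.85+0.80)/2 = 0.825 → q = 1.7×0.425×0.825 = 0.5961 m³/s
Panel 3-4: Δb = 1.7 m, d̄ = (0.52+0.71)/2 = 0.615, v̄ = (0.80+0.98)/2 = 0.89 → q = 1.7×0.615×0.89 = 0.9305 m³/s
Panel 4-5: Δb = 5.8 m, d̄ = (0.71+0.38)/2 = 0.545, v̄ = (0.98+0.62)/2 = 0.8 → q = 5.8×0.545×0.8 = 2.529 m³/s
Panel 5-6: Δb = 1.6 m, d̄ = (0.38+0.00)/2 = 0.19, v̄ = (0.62+0.00)/2 = 0.31 → q = 1.6×0.19×0.31 = 0.09424 m³/s
Q = Σ q = 4.248 m³/s

4.25 m³/s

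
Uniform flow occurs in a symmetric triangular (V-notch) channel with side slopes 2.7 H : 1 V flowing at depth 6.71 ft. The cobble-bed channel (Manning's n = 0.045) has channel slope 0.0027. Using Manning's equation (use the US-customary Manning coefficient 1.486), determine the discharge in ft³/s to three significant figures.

A = z·y² = 2.7×6.71² = 121.6 ft²
P = 2y√(1+z²) = 2×6.71×√(1+2.7²) = 38.64 ft
R = A/P = 121.6/38.64 = 3.146 ft
Q = (1.486/n)·A·R^(2/3)·S^(1/2) = (1.486/0.045) × 121.6 × 3.146^(2/3) × 0.0027^(1/2) = 447.9 ft³/s

448 ft³/s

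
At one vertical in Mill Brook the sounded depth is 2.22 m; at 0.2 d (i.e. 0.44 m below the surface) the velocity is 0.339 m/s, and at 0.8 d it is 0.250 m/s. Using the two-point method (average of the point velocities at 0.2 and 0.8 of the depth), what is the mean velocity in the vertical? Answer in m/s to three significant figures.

v̄ = (0.339 + 0.250) / 2 = 0.2945 m/s

0.295 m/s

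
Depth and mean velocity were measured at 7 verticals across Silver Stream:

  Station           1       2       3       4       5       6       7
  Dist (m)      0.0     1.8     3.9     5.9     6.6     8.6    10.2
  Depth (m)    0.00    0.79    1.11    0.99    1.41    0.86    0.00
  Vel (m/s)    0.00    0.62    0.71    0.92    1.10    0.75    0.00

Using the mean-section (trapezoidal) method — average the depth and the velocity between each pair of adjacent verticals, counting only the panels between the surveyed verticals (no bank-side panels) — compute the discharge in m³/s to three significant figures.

Panel 1-2: Δb = 1.8 m, d̄ = (0.00+0.79)/2 = 0.395, v̄ = (0.00+0.62)/2 = 0.31 → q = 1.8×0.395×0.31 = 0.2204 m³/s
Panel 2-3: Δb = 2.1 m, d̄ = (0.79+1.11)/2 = 0.95, v̄ = (0.62+0.71)/2 = 0.665 → q = 2.1×0.95×0.665 = 1.327 m³/s
Panel 3-4: Δb = 2 m, d̄ = (1.11+0.99)/2 = 1.05, v̄ = (0.71+0.92)/2 = 0.815 → q = 2×1.05×0.815 = 1.712 m³/s
Panel 4-5: Δb = 0.7 m, d̄ = (0.99+1.41)/2 = 1.2, v̄ = (0.92+1.10)/2 = 1.01 → q = 0.7×1.2×1.01 = 0.8484 m³/s
Panel 5-6: Δb = 2 m, d̄ = (1.41+0.86)/2 = 1.135, v̄ = (1.10+0.75)/2 = 0.925 → q = 2×1.135×0.925 = 2.100 m³/s
Panel 6-7: Δb = 1.6 m, d̄ = (0.86+0.00)/2 = 0.43, v̄ = (0.75+0.00)/2 = 0.375 → q = 1.6×0.43×0.375 = 0.2580 m³/s
Q = Σ q = 6.465 m³/s

6.46 m³/s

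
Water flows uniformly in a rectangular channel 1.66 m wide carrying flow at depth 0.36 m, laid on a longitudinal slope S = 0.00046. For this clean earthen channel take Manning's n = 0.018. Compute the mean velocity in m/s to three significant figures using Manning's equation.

0.474 m/s

A = b·y = 1.66 × 0.36 = 0.5976 m²
P = b + 2y = 1.66 + 2×0.36 = 2.380 m
R = A/P = 0.5976/2.380 = 0.2511 m
Q = (1/n)·A·R^(2/3)·S^(1/2) = (1/0.018) × 0.5976 × 0.2511^(2/3) × 0.00046^(1/2) = 0.2834 m³/s
V = Q/A = 0.2834/0.5976 = 0.4742 m/s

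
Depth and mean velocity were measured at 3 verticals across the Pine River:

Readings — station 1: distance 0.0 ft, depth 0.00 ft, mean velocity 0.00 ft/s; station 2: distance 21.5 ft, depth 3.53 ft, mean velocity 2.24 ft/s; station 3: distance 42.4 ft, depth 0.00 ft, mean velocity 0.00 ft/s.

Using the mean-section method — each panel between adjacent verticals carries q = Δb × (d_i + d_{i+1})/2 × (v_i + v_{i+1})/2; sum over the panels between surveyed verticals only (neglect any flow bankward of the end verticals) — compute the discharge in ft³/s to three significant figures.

83.8 ft³/s

Panel 1-2: Δb = 21.5 ft, d̄ = (0.00+3.53)/2 = 1.765, v̄ = (0.00+2.24)/2 = 1.12 → q = 21.5×1.765×1.12 = 42.50 ft³/s
Panel 2-3: Δb = 20.9 ft, d̄ = (3.53+0.00)/2 = 1.765, v̄ = (2.24+0.00)/2 = 1.12 → q = 20.9×1.765×1.12 = 41.32 ft³/s
Q = Σ q = 83.82 ft³/s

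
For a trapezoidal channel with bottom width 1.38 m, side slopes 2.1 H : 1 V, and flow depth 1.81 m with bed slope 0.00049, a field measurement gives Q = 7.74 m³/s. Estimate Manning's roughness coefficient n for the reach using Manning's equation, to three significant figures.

A = (b + z·y)·y = (1.38 + 2.1×1.81)×1.81 = 9.378 m²
P = b + 2y√(1+z²) = 1.38 + 2×1.81×√(1+2.1²) = 9.800 m
R = A/P = 9.378/9.800 = 0.9569 m
n = (1/Q)·A·R^(2/3)·S^(1/2) = (1/7.74) × 9.378 × 0.9711 × 0.02214 = 0.02604

0.0260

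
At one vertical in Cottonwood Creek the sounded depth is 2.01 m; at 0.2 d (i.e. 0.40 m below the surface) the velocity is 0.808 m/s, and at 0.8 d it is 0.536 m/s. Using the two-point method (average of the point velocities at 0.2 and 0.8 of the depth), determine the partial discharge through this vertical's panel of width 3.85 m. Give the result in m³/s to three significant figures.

5.20 m³/s

v̄ = (0.808 + 0.536) / 2 = 0.6720 m/s
q = v̄ × d × w = 0.6720 × 2.01 × 3.85 = 5.200 m³/s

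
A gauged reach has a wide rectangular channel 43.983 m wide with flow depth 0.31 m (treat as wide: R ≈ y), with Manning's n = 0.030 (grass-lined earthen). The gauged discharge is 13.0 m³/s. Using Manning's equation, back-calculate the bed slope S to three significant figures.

A = b·y = 43.983 × 0.31 = 13.63 m²
Wide channel: R ≈ y = 0.31 m
S = (Q·n / (1·A·R^(2/3)))² = (13.0×0.030 / (1×13.63×0.4580))² = 0.003900

0.00390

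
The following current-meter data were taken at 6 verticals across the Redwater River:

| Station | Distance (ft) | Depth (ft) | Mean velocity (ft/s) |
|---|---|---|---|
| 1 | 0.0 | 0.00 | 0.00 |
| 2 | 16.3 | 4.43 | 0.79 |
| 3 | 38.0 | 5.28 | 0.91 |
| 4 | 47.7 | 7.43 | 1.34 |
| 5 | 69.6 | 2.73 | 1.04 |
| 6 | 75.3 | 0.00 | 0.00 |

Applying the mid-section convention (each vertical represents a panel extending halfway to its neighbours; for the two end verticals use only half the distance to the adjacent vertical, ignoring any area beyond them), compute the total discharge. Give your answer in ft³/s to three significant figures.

338 ft³/s

w_2 = (38.0 − 0.0)/2 = 19 ft; q_2 = 0.79 × 4.43 × 19 = 66.49 ft³/s
w_3 = (47.7 − 16.3)/2 = 15.7 ft; q_3 = 0.91 × 5.28 × 15.7 = 75.44 ft³/s
w_4 = (69.6 − 38.0)/2 = 15.8 ft; q_4 = 1.34 × 7.43 × 15.8 = 157.3 ft³/s
w_5 = (75.3 − 47.7)/2 = 13.8 ft; q_5 = 1.04 × 2.73 × 13.8 = 39.18 ft³/s
Stations 1, 6 contribute zero (depth or velocity is 0).
Q = Σ qᵢ = 338.4 ft³/s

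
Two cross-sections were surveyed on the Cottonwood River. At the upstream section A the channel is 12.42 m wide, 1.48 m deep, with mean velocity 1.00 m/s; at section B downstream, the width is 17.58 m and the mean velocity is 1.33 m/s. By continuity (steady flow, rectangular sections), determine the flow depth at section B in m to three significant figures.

Q = A₁V₁ = (12.42×1.48) × 1.00 = 18.38 m³/s
d₂ = Q/(b₂ V₂) = 18.38/(17.58×1.33) = 0.7862 m

0.786 m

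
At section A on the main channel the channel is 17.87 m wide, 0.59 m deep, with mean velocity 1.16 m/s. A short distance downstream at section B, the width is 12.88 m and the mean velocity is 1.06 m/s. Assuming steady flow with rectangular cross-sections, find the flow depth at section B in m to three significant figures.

0.896 m

Q = A₁V₁ = (17.87×0.59) × 1.16 = 12.23 m³/s
d₂ = Q/(b₂ V₂) = 12.23/(12.88×1.06) = 0.8958 m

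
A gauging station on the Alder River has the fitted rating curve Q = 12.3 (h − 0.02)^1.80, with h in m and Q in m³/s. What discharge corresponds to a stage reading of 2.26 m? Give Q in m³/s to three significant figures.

Q = 12.3 × (2.26 − 0.02)^1.80 = 12.3 × 2.24^1.80 = 52.52 m³/s

52.5 m³/s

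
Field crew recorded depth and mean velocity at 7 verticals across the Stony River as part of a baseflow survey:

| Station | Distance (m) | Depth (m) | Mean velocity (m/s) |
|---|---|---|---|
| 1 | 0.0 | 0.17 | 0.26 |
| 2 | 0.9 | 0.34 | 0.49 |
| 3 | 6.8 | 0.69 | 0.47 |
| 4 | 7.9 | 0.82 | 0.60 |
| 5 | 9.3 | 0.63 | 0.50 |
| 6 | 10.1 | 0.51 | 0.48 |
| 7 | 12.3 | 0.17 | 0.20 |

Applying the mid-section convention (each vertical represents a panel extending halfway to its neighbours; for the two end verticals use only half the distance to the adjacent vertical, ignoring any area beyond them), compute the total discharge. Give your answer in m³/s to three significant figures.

3.09 m³/s

w_1 = (0.9 − 0.0)/2 = 0.45 m; q_1 = 0.26 × 0.17 × 0.45 = 0.01989 m³/s
w_2 = (6.8 − 0.0)/2 = 3.4 m; q_2 = 0.49 × 0.34 × 3.4 = 0.5664 m³/s
w_3 = (7.9 − 0.9)/2 = 3.5 m; q_3 = 0.47 × 0.69 × 3.5 = 1.135 m³/s
w_4 = (9.3 − 6.8)/2 = 1.25 m; q_4 = 0.60 × 0.82 × 1.25 = 0.6150 m³/s
w_5 = (10.1 − 7.9)/2 = 1.1 m; q_5 = 0.50 × 0.63 × 1.1 = 0.3465 m³/s
w_6 = (12.3 − 9.3)/2 = 1.5 m; q_6 = 0.48 × 0.51 × 1.5 = 0.3672 m³/s
w_7 = (12.3 − 10.1)/2 = 1.1 m; q_7 = 0.20 × 0.17 × 1.1 = 0.03740 m³/s
Q = Σ qᵢ = 3.087 m³/s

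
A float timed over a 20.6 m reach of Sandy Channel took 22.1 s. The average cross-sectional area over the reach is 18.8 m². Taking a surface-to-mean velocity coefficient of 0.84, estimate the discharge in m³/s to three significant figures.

14.7 m³/s

v_surface = L / t̄ = 20.6 / 22.1 = 0.9321 m/s
v_mean = 0.84 × 0.9321 = 0.7830 m/s
Q = A × v_mean = 18.8 × 0.7830 = 14.72 m³/s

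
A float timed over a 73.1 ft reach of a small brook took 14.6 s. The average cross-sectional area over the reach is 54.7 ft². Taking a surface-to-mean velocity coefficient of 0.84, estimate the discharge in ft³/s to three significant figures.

230 ft³/s

v_surface = L / t̄ = 73.1 / 14.6 = 5.007 ft/s
v_mean = 0.84 × 5.007 = 4.206 ft/s
Q = A × v_mean = 54.7 × 4.206 = 230.1 ft³/s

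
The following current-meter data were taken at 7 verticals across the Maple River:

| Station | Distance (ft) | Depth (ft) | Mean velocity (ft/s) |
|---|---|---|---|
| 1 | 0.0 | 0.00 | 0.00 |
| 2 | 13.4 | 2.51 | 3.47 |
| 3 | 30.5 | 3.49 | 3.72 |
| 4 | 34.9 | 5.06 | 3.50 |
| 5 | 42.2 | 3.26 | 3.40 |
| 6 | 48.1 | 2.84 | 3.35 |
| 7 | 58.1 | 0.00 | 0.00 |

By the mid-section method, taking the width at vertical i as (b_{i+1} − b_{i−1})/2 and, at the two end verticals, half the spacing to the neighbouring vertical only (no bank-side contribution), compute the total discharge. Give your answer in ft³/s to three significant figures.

w_2 = (30.5 − 0.0)/2 = 15.25 ft; q_2 = 3.47 × 2.51 × 15.25 = 132.8 ft³/s
w_3 = (34.9 − 13.4)/2 = 10.75 ft; q_3 = 3.72 × 3.49 × 10.75 = 139.6 ft³/s
w_4 = (42.2 − 30.5)/2 = 5.85 ft; q_4 = 3.50 × 5.06 × 5.85 = 103.6 ft³/s
w_5 = (48.1 − 34.9)/2 = 6.6 ft; q_5 = 3.40 × 3.26 × 6.6 = 73.15 ft³/s
w_6 = (58.1 − 42.2)/2 = 7.95 ft; q_6 = 3.35 × 2.84 × 7.95 = 75.64 ft³/s
Stations 1, 7 contribute zero (depth or velocity is 0).
Q = Σ qᵢ = 524.8 ft³/s

525 ft³/s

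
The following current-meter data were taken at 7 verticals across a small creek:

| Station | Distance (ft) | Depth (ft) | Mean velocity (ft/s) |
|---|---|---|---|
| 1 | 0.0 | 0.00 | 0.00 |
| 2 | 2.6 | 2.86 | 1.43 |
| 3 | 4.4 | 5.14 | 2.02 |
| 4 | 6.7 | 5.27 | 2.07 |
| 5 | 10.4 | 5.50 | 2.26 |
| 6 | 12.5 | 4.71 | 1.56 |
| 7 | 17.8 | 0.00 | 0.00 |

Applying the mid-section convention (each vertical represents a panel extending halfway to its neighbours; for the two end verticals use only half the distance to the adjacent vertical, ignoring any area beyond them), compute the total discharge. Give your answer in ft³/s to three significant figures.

126 ft³/s

w_2 = (4.4 − 0.0)/2 = 2.2 ft; q_2 = 1.43 × 2.86 × 2.2 = 8.998 ft³/s
w_3 = (6.7 − 2.6)/2 = 2.05 ft; q_3 = 2.02 × 5.14 × 2.05 = 21.28 ft³/s
w_4 = (10.4 − 4.4)/2 = 3 ft; q_4 = 2.07 × 5.27 × 3 = 32.73 ft³/s
w_5 = (12.5 − 6.7)/2 = 2.9 ft; q_5 = 2.26 × 5.50 × 2.9 = 36.05 ft³/s
w_6 = (17.8 − 10.4)/2 = 3.7 ft; q_6 = 1.56 × 4.71 × 3.7 = 27.19 ft³/s
Stations 1, 7 contribute zero (depth or velocity is 0).
Q = Σ qᵢ = 126.2 ft³/s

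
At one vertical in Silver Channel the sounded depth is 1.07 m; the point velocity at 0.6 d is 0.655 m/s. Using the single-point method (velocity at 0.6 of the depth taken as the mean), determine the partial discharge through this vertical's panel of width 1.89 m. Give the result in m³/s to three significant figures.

1.32 m³/s

v̄ = v₀.₆ = 0.655 m/s
q = v̄ × d × w = 0.6550 × 1.07 × 1.89 = 1.325 m³/s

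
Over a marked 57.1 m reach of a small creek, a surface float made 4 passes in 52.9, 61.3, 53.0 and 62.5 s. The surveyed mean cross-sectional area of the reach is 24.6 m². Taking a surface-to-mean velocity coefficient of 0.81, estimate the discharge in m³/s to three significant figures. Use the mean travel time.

19.8 m³/s

t̄ = (52.9 + 61.3 + 53.0 + 62.5) / 4 = 57.425 s
v_surface = L / t̄ = 57.1 / 57.425 = 0.9943 m/s
v_mean = 0.81 × 0.9943 = 0.8054 m/s
Q = A × v_mean = 24.6 × 0.8054 = 19.81 m³/s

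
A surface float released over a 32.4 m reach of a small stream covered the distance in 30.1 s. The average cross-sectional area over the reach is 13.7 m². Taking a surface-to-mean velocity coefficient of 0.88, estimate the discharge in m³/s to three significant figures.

v_surface = L / t̄ = 32.4 / 30.1 = 1.076 m/s
v_mean = 0.88 × 1.076 = 0.9472 m/s
Q = A × v_mean = 13.7 × 0.9472 = 12.98 m³/s

13.0 m³/s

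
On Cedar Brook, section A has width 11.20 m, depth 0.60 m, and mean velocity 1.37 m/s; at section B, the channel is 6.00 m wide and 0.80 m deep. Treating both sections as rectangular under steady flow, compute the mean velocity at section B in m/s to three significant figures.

1.92 m/s

Q = A₁V₁ = (11.20×0.60) × 1.37 = 9.206 m³/s
A₂ = 6.00 × 0.80 = 4.800 m²
V₂ = Q/A₂ = 9.206/4.800 = 1.918 m/s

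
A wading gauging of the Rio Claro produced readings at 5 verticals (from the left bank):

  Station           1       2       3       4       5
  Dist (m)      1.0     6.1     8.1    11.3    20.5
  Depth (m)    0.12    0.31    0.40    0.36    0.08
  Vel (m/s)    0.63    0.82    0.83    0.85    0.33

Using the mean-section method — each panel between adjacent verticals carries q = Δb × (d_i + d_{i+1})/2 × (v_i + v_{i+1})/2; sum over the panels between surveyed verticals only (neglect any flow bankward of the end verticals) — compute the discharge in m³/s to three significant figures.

3.60 m³/s

Panel 1-2: Δb = 5.1 m, d̄ = (0.12+0.31)/2 = 0.215, v̄ = (0.63+0.82)/2 = 0.725 → q = 5.1×0.215×0.725 = 0.7950 m³/s
Panel 2-3: Δb = 2 m, d̄ = (0.31+0.40)/2 = 0.355, v̄ = (0.82+0.83)/2 = 0.825 → q = 2×0.355×0.825 = 0.5858 m³/s
Panel 3-4: Δb = 3.2 m, d̄ = (0.40+0.36)/2 = 0.38, v̄ = (0.83+0.85)/2 = 0.84 → q = 3.2×0.38×0.84 = 1.021 m³/s
Panel 4-5: Δb = 9.2 m, d̄ = (0.36+0.08)/2 = 0.22, v̄ = (0.85+0.33)/2 = 0.59 → q = 9.2×0.22×0.59 = 1.194 m³/s
Q = Σ q = 3.596 m³/s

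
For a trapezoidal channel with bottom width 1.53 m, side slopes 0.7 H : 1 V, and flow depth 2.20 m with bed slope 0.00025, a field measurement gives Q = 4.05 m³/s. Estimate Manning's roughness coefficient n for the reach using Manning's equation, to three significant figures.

0.0260

A = (b + z·y)·y = (1.53 + 0.7×2.20)×2.20 = 6.754 m²
P = b + 2y√(1+z²) = 1.53 + 2×2.20×√(1+0.7²) = 6.901 m
R = A/P = 6.754/6.901 = 0.9787 m
n = (1/Q)·A·R^(2/3)·S^(1/2) = (1/4.05) × 6.754 × 0.9858 × 0.01581 = 0.02599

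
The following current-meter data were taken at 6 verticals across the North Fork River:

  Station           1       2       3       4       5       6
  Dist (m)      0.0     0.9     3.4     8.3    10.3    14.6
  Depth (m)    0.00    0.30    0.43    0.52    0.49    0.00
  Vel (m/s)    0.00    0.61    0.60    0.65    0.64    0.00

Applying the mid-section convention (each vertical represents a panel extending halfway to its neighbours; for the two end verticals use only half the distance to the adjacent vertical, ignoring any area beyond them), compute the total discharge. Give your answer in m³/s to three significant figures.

w_2 = (3.4 − 0.0)/2 = 1.7 m; q_2 = 0.61 × 0.30 × 1.7 = 0.3111 m³/s
w_3 = (8.3 − 0.9)/2 = 3.7 m; q_3 = 0.60 × 0.43 × 3.7 = 0.9546 m³/s
w_4 = (10.3 − 3.4)/2 = 3.45 m; q_4 = 0.65 × 0.52 × 3.45 = 1.166 m³/s
w_5 = (14.6 − 8.3)/2 = 3.15 m; q_5 = 0.64 × 0.49 × 3.15 = 0.9878 m³/s
Stations 1, 6 contribute zero (depth or velocity is 0).
Q = Σ qᵢ = 3.420 m³/s

3.42 m³/s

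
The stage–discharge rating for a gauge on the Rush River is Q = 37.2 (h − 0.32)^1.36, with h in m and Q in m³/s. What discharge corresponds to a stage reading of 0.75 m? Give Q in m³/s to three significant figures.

11.8 m³/s

Q = 37.2 × (0.75 − 0.32)^1.36 = 37.2 × 0.43^1.36 = 11.80 m³/s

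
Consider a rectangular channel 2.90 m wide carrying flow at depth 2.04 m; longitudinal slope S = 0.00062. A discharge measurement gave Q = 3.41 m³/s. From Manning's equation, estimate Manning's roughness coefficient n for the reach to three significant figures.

A = b·y = 2.90 × 2.04 = 5.916 m²
P = b + 2y = 2.90 + 2×2.04 = 6.980 m
R = A/P = 5.916/6.980 = 0.8476 m
n = (1/Q)·A·R^(2/3)·S^(1/2) = (1/3.41) × 5.916 × 0.8956 × 0.02490 = 0.03869

0.0387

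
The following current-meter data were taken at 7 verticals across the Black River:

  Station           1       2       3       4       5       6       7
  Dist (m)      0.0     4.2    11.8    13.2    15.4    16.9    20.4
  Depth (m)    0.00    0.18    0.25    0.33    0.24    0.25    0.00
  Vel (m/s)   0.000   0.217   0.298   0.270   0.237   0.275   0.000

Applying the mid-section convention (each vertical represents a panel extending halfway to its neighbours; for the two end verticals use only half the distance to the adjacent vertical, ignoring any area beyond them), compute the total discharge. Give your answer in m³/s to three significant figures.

1.00 m³/s

w_2 = (11.8 − 0.0)/2 = 5.9 m; q_2 = 0.217 × 0.18 × 5.9 = 0.2305 m³/s
w_3 = (13.2 − 4.2)/2 = 4.5 m; q_3 = 0.298 × 0.25 × 4.5 = 0.3353 m³/s
w_4 = (15.4 − 11.8)/2 = 1.8 m; q_4 = 0.270 × 0.33 × 1.8 = 0.1604 m³/s
w_5 = (16.9 − 13.2)/2 = 1.85 m; q_5 = 0.237 × 0.24 × 1.85 = 0.1052 m³/s
w_6 = (20.4 − 15.4)/2 = 2.5 m; q_6 = 0.275 × 0.25 × 2.5 = 0.1719 m³/s
Stations 1, 7 contribute zero (depth or velocity is 0).
Q = Σ qᵢ = 1.003 m³/s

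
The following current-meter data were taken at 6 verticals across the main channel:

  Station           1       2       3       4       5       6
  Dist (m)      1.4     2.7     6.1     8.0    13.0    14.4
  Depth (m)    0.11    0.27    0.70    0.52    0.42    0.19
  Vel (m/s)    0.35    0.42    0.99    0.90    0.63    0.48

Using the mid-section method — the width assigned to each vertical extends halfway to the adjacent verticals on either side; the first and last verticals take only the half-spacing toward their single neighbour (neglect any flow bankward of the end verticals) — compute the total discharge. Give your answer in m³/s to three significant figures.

w_1 = (2.7 − 1.4)/2 = 0.65 m; q_1 = 0.35 × 0.11 × 0.65 = 0.02503 m³/s
w_2 = (6.1 − 1.4)/2 = 2.35 m; q_2 = 0.42 × 0.27 × 2.35 = 0.2665 m³/s
w_3 = (8.0 − 2.7)/2 = 2.65 m; q_3 = 0.99 × 0.70 × 2.65 = 1.836 m³/s
w_4 = (13.0 − 6.1)/2 = 3.45 m; q_4 = 0.90 × 0.52 × 3.45 = 1.615 m³/s
w_5 = (14.4 − 8.0)/2 = 3.2 m; q_5 = 0.63 × 0.42 × 3.2 = 0.8467 m³/s
w_6 = (14.4 − 13.0)/2 = 0.7 m; q_6 = 0.48 × 0.19 × 0.7 = 0.06384 m³/s
Q = Σ qᵢ = 4.653 m³/s

4.65 m³/s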